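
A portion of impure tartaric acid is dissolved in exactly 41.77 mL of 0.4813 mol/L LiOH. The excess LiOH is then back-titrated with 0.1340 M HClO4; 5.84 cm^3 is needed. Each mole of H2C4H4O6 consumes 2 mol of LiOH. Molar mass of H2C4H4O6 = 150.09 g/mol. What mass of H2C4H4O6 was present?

1.45 g

Total n(LiOH) added = 0.4813 x 0.04177 = 0.02010 mol.
n(HClO4) used = 0.1340 x 0.005840 = 0.0007826 mol, which equals the excess n(LiOH).
So n(LiOH) consumed by the sample = 0.02010 - 0.0007826 = 0.01932 mol.
n(H2C4H4O6) = 0.01932 / 2 = 0.009661 mol.
mass = 0.009661 mol x 150.09 g/mol = 1.45 g.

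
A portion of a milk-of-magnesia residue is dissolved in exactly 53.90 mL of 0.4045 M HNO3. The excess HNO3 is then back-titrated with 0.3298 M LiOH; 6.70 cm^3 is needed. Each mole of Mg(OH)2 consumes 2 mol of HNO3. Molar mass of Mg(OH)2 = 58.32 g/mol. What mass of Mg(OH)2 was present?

Total n(HNO3) added = 0.4045 x 0.05390 = 0.02180 mol.
n(LiOH) used = 0.3298 x 0.006700 = 0.002210 mol, which equals the excess n(HNO3).
So n(HNO3) consumed by the sample = 0.02180 - 0.002210 = 0.01959 mol.
n(Mg(OH)2) = 0.01959 / 2 = 0.009796 mol.
mass = 0.009796 mol x 58.32 g/mol = 0.571 g.

0.571 g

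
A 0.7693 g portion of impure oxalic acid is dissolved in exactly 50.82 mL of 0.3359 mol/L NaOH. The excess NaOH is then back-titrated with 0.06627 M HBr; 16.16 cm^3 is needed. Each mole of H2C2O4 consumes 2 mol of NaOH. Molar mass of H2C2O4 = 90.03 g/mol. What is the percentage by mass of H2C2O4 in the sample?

Total n(NaOH) added = 0.3359 x 0.05082 = 0.01707 mol.
n(HBr) used = 0.06627 x 0.01616 = 0.001071 mol, which equals the excess n(NaOH).
So n(NaOH) consumed by the sample = 0.01707 - 0.001071 = 0.01600 mol.
n(H2C2O4) = 0.01600 / 2 = 0.008000 mol.
mass H2C2O4 = 0.008000 x 90.03 = 0.7202 g, so %H2C2O4 = 0.7202/0.7693 x 100 = 93.6%.

93.6%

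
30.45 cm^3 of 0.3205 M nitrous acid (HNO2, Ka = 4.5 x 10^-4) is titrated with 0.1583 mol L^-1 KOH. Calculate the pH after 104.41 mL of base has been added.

12.70

n(acid) = 0.3205 x 0.03045 = 0.009759 mol; n(KOH) added = 0.1583 x 0.1044 = 0.01653 mol.
Base is in excess by 0.01653 - 0.009759 = 0.006769 mol in a total volume of 0.1349 L.
[OH^-] = 0.006769/0.1349 = 0.05019 M, so pOH = 1.30 and pH = 14.00 - 1.30 = 12.70.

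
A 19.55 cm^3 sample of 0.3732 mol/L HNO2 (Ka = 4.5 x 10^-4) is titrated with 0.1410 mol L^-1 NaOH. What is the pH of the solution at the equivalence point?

n(HNO2) = 0.3732 x 0.01955 = 0.007296 mol; V(NaOH) at equivalence = 0.007296/0.1410 = 0.05175 L.
At equivalence all the acid is converted to NO2-; total volume = 0.01955 + 0.05175 = 0.07130 L, so [NO2-] = 0.007296/0.07130 = 0.1023 M.
Kb = Kw/Ka = 1.0e-14 / 4.5 x 10^-4 = 2.22e-11.
[OH^-] = sqrt(Kb x [NO2-]) = sqrt(2.22e-11 x 0.1023) = 1.51e-6 M.
pOH = 5.82, so pH = 14.00 - 5.82 = 8.18.

8.18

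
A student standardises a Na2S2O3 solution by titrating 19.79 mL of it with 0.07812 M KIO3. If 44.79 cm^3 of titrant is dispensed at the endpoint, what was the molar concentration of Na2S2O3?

n(KIO3) = 0.07812 x 0.04479 = 0.003499 mol.
From the balanced equation, 1 mol KIO3 reacts with 6 mol Na2S2O3, so n(Na2S2O3) = 0.003499 x 6/1 = 0.02099 mol.
[Na2S2O3] = 0.02099 / 0.01979 L = 1.06 M.

1.06 M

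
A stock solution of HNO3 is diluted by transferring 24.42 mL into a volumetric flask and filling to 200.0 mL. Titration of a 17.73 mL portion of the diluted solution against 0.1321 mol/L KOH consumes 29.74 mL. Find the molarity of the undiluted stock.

n(KOH) = 0.1321 x 0.02974 = 0.003929 mol.
n(HNO3) in the aliquot = 0.003929 mol.
[diluted HNO3] = 0.003929 / 0.01773 = 0.2216 M.
Dilution factor = 200.0/24.42 = 8.190, so [stock] = 0.2216 x 8.190 = 1.81 M.

1.81 M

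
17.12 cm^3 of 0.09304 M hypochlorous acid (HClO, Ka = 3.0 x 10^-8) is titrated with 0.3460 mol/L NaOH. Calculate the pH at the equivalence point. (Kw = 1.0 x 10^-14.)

n(HClO) = 0.09304 x 0.01712 = 0.001593 mol; V(NaOH) at equivalence = 0.001593/0.3460 = 0.004604 L.
At equivalence all the acid is converted to ClO-; total volume = 0.01712 + 0.004604 = 0.02172 L, so [ClO-] = 0.001593/0.02172 = 0.07332 M.
Kb = Kw/Ka = 1.0e-14 / 3.0 x 10^-8 = 3.33e-7.
[OH^-] = sqrt(Kb x [ClO-]) = sqrt(3.33e-7 x 0.07332) = 0.000156 M.
pOH = 3.81, so pH = 14.00 - 3.81 = 10.19.

10.19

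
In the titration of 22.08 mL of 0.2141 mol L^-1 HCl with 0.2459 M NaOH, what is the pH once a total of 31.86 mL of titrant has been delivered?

n(acid) = 0.2141 x 0.02208 = 0.004727 mol; n(NaOH) added = 0.2459 x 0.03186 = 0.007834 mol.
Base is in excess by 0.007834 - 0.004727 = 0.003107 mol in a total volume of 0.05394 L.
[OH^-] = 0.003107/0.05394 = 0.05760 M, so pOH = 1.24 and pH = 14.00 - 1.24 = 12.76.

12.76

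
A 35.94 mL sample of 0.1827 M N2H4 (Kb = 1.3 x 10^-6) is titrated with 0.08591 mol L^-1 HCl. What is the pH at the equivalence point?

4.67

n(N2H4) = 0.1827 x 0.03594 = 0.006566 mol; V(HCl) at equivalence = 0.006566/0.08591 = 0.07643 L.
At equivalence the base is fully converted to N2H5+; total volume = 0.1124 L, so [N2H5+] = 0.006566/0.1124 = 0.05843 M.
Ka(N2H5+) = Kw/Kb = 1.0e-14 / 1.3 x 10^-6 = 7.69e-9.
[H^+] = sqrt(Ka x [N2H5+]) = sqrt(7.69e-9 x 0.05843) = 2.12e-5 M.
pH = -log(2.12e-5) = 4.67.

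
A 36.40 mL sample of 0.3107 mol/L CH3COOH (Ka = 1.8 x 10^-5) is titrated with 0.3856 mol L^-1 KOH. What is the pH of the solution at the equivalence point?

8.99

n(CH3COOH) = 0.3107 x 0.03640 = 0.01131 mol; V(KOH) at equivalence = 0.01131/0.3856 = 0.02933 L.
At equivalence all the acid is converted to CH3COO-; total volume = 0.03640 + 0.02933 = 0.06573 L, so [CH3COO-] = 0.01131/0.06573 = 0.1721 M.
Kb = Kw/Ka = 1.0e-14 / 1.8 x 10^-5 = 5.56e-10.
[OH^-] = sqrt(Kb x [CH3COO-]) = sqrt(5.56e-10 x 0.1721) = 9.78e-6 M.
pOH = 5.01, so pH = 14.00 - 5.01 = 8.99.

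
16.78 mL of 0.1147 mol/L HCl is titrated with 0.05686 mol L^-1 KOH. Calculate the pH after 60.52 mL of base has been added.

n(acid) = 0.1147 x 0.01678 = 0.001925 mol; n(KOH) added = 0.05686 x 0.06052 = 0.003441 mol.
Base is in excess by 0.003441 - 0.001925 = 0.001517 mol in a total volume of 0.07730 L.
[OH^-] = 0.001517/0.07730 = 0.01962 M, so pOH = 1.71 and pH = 14.00 - 1.71 = 12.29.

12.29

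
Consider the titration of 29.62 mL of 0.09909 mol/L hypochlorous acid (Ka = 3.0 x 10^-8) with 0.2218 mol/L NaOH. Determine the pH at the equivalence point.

n(HClO) = 0.09909 x 0.02962 = 0.002935 mol; V(NaOH) at equivalence = 0.002935/0.2218 = 0.01323 L.
At equivalence all the acid is converted to ClO-; total volume = 0.02962 + 0.01323 = 0.04285 L, so [ClO-] = 0.002935/0.04285 = 0.06849 M.
Kb = Kw/Ka = 1.0e-14 / 3.0 x 10^-8 = 3.33e-7.
[OH^-] = sqrt(Kb x [ClO-]) = sqrt(3.33e-7 x 0.06849) = 0.000151 M.
pOH = 3.82, so pH = 14.00 - 3.82 = 10.18.

10.18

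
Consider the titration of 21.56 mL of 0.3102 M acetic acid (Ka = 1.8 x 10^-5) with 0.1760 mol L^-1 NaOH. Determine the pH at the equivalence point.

n(CH3COOH) = 0.3102 x 0.02156 = 0.006688 mol; V(NaOH) at equivalence = 0.006688/0.1760 = 0.03800 L.
At equivalence all the acid is converted to CH3COO-; total volume = 0.02156 + 0.03800 = 0.05956 L, so [CH3COO-] = 0.006688/0.05956 = 0.1123 M.
Kb = Kw/Ka = 1.0e-14 / 1.8 x 10^-5 = 5.56e-10.
[OH^-] = sqrt(Kb x [CH3COO-]) = sqrt(5.56e-10 x 0.1123) = 7.90e-6 M.
pOH = 5.10, so pH = 14.00 - 5.10 = 8.90.

8.90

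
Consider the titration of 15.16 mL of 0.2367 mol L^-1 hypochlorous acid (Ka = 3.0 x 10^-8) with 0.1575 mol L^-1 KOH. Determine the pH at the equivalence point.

10.25

n(HClO) = 0.2367 x 0.01516 = 0.003588 mol; V(KOH) at equivalence = 0.003588/0.1575 = 0.02278 L.
At equivalence all the acid is converted to ClO-; total volume = 0.01516 + 0.02278 = 0.03794 L, so [ClO-] = 0.003588/0.03794 = 0.09457 M.
Kb = Kw/Ka = 1.0e-14 / 3.0 x 10^-8 = 3.33e-7.
[OH^-] = sqrt(Kb x [ClO-]) = sqrt(3.33e-7 x 0.09457) = 0.000178 M.
pOH = 3.75, so pH = 14.00 - 3.75 = 10.25.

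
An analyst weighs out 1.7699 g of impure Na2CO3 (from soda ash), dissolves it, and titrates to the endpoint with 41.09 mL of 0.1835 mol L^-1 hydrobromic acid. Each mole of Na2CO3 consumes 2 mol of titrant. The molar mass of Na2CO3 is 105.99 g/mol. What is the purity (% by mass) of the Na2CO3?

n(HBr) = 0.1835 x 0.04109 = 0.007540 mol.
n(Na2CO3) = 0.007540 / 2 = 0.003770 mol.
mass of Na2CO3 = 0.003770 x 105.99 = 0.3996 g.
% purity = 0.3996 / 1.7699 x 100 = 22.6%.

22.6%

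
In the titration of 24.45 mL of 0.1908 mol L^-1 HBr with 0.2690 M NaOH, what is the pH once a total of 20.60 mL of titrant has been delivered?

n(acid) = 0.1908 x 0.02445 = 0.004665 mol; n(NaOH) added = 0.2690 x 0.02060 = 0.005541 mol.
Base is in excess by 0.005541 - 0.004665 = 0.0008763 mol in a total volume of 0.04505 L.
[OH^-] = 0.0008763/0.04505 = 0.01945 M, so pOH = 1.71 and pH = 14.00 - 1.71 = 12.29.

12.29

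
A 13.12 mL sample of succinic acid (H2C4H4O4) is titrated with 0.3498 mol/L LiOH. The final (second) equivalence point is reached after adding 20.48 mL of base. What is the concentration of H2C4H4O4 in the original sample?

n(LiOH) = 0.3498 x 0.02048 = 0.007164 mol.
At the final (second) equivalence point, 2 mol OH^- react per mol H2C4H4O4, so n(H2C4H4O4) = 0.007164 / 2 = 0.003582 mol.
[H2C4H4O4] = 0.003582 / 0.01312 L = 0.273 M.

0.273 M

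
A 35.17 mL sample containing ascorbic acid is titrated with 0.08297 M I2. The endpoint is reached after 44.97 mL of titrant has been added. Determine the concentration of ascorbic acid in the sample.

n(I2) = 0.08297 x 0.04497 = 0.003731 mol.
From the balanced equation, 1 mol I2 reacts with 1 mol ascorbic acid, so n(ascorbic acid) = 0.003731 x 1/1 = 0.003731 mol.
[ascorbic acid] = 0.003731 / 0.03517 L = 0.106 M.

0.106 M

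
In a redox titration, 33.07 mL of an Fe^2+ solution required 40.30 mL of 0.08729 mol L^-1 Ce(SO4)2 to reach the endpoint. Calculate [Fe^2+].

n(Ce(SO4)2) = 0.08729 x 0.04030 = 0.003518 mol.
From the balanced equation, 1 mol Ce(SO4)2 reacts with 1 mol Fe^2+, so n(Fe^2+) = 0.003518 x 1/1 = 0.003518 mol.
[Fe^2+] = 0.003518 / 0.03307 L = 0.106 M.

0.106 M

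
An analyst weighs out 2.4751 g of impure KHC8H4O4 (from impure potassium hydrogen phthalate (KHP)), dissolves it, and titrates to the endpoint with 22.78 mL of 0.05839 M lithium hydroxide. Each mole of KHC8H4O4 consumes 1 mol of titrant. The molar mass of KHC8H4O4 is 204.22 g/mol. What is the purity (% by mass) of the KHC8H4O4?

n(LiOH) = 0.05839 x 0.02278 = 0.001330 mol.
n(KHC8H4O4) = 0.001330 / 1 = 0.001330 mol.
mass of KHC8H4O4 = 0.001330 x 204.22 = 0.2716 g.
% purity = 0.2716 / 2.4751 x 100 = 11.0%.

11.0%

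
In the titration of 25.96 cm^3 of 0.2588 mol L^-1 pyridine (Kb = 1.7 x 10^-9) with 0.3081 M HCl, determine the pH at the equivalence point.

n(C5H5N) = 0.2588 x 0.02596 = 0.006718 mol; V(HCl) at equivalence = 0.006718/0.3081 = 0.02181 L.
At equivalence the base is fully converted to C5H5NH+; total volume = 0.04777 L, so [C5H5NH+] = 0.006718/0.04777 = 0.1407 M.
Ka(C5H5NH+) = Kw/Kb = 1.0e-14 / 1.7 x 10^-9 = 5.88e-6.
[H^+] = sqrt(Ka x [C5H5NH+]) = sqrt(5.88e-6 x 0.1407) = 0.000910 M.
pH = -log(0.000910) = 3.04.

3.04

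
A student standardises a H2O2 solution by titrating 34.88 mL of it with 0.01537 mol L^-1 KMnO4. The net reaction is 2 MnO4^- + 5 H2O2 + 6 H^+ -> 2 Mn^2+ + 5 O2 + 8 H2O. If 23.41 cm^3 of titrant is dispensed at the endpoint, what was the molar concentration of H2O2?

0.0258 M

n(KMnO4) = 0.01537 x 0.02341 = 0.0003598 mol.
From the balanced equation, 2 mol KMnO4 reacts with 5 mol H2O2, so n(H2O2) = 0.0003598 x 5/2 = 0.0008995 mol.
[H2O2] = 0.0008995 / 0.03488 L = 0.0258 M.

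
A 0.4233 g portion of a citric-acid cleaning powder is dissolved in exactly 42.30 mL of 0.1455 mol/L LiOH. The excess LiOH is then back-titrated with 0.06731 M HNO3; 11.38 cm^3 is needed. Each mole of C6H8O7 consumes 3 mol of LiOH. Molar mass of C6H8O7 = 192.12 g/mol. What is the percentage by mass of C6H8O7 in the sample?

Total n(LiOH) added = 0.1455 x 0.04230 = 0.006155 mol.
n(HNO3) used = 0.06731 x 0.01138 = 0.0007660 mol, which equals the excess n(LiOH).
So n(LiOH) consumed by the sample = 0.006155 - 0.0007660 = 0.005389 mol.
n(C6H8O7) = 0.005389 / 3 = 0.001796 mol.
mass C6H8O7 = 0.001796 x 192.12 = 0.3451 g, so %C6H8O7 = 0.3451/0.4233 x 100 = 81.5%.

81.5%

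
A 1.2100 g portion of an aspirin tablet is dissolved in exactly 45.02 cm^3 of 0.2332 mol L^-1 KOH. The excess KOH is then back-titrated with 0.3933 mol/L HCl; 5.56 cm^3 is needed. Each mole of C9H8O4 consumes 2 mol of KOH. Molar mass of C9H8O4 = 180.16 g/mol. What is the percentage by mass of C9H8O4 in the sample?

Total n(KOH) added = 0.2332 x 0.04502 = 0.01050 mol.
n(HCl) used = 0.3933 x 0.005560 = 0.002187 mol, which equals the excess n(KOH).
So n(KOH) consumed by the sample = 0.01050 - 0.002187 = 0.008312 mol.
n(C9H8O4) = 0.008312 / 2 = 0.004156 mol.
mass C9H8O4 = 0.004156 x 180.16 = 0.7487 g, so %C9H8O4 = 0.7487/1.2100 x 100 = 61.9%.

61.9%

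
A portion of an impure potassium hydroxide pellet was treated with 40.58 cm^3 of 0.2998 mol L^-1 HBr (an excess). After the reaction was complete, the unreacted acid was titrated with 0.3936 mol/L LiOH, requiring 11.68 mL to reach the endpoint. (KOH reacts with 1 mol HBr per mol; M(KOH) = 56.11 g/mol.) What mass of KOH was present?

Total n(HBr) added = 0.2998 x 0.04058 = 0.01217 mol.
n(LiOH) used = 0.3936 x 0.01168 = 0.004597 mol, which equals the excess n(HBr).
So n(HBr) consumed by the sample = 0.01217 - 0.004597 = 0.007569 mol.
n(KOH) = 0.007569 / 1 = 0.007569 mol.
mass = 0.007569 mol x 56.11 g/mol = 0.425 g.

0.425 g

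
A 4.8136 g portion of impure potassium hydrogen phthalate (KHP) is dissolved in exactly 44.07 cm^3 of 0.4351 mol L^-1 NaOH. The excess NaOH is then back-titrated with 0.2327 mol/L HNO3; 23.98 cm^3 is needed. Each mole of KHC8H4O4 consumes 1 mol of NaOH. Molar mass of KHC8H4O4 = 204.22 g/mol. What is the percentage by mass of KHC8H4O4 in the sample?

57.7%

Total n(NaOH) added = 0.4351 x 0.04407 = 0.01917 mol.
n(HNO3) used = 0.2327 x 0.02398 = 0.005580 mol, which equals the excess n(NaOH).
So n(NaOH) consumed by the sample = 0.01917 - 0.005580 = 0.01359 mol.
n(KHC8H4O4) = 0.01359 / 1 = 0.01359 mol.
mass KHC8H4O4 = 0.01359 x 204.22 = 2.776 g, so %KHC8H4O4 = 2.776/4.8136 x 100 = 57.7%.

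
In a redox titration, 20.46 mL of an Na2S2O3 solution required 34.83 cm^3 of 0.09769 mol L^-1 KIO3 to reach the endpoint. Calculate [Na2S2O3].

n(KIO3) = 0.09769 x 0.03483 = 0.003403 mol.
From the balanced equation, 1 mol KIO3 reacts with 6 mol Na2S2O3, so n(Na2S2O3) = 0.003403 x 6/1 = 0.02042 mol.
[Na2S2O3] = 0.02042 / 0.02046 L = 0.998 M.

0.998 M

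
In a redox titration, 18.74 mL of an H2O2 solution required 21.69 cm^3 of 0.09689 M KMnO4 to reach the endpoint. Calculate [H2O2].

n(KMnO4) = 0.09689 x 0.02169 = 0.002102 mol.
From the balanced equation, 2 mol KMnO4 reacts with 5 mol H2O2, so n(H2O2) = 0.002102 x 5/2 = 0.005254 mol.
[H2O2] = 0.005254 / 0.01874 L = 0.280 M.

0.280 M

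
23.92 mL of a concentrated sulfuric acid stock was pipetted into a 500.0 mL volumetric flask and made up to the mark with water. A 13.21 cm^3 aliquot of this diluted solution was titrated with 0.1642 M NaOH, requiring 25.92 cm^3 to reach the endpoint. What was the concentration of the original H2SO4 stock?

3.37 M

n(NaOH) = 0.1642 x 0.02592 = 0.004256 mol.
n(H2SO4) in the aliquot = 0.004256 x 1/2 = 0.002128 mol.
[diluted H2SO4] = 0.002128 / 0.01321 = 0.1611 M.
Dilution factor = 500.0/23.92 = 20.90, so [stock] = 0.1611 x 20.90 = 3.37 M.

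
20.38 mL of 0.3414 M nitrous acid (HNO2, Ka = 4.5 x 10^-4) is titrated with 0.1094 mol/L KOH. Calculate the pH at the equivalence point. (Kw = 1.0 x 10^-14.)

8.13

n(HNO2) = 0.3414 x 0.02038 = 0.006958 mol; V(KOH) at equivalence = 0.006958/0.1094 = 0.06360 L.
At equivalence all the acid is converted to NO2-; total volume = 0.02038 + 0.06360 = 0.08398 L, so [NO2-] = 0.006958/0.08398 = 0.08285 M.
Kb = Kw/Ka = 1.0e-14 / 4.5 x 10^-4 = 2.22e-11.
[OH^-] = sqrt(Kb x [NO2-]) = sqrt(2.22e-11 x 0.08285) = 1.36e-6 M.
pOH = 5.87, so pH = 14.00 - 5.87 = 8.13.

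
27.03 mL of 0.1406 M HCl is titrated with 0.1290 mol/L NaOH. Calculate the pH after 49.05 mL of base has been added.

12.52

n(acid) = 0.1406 x 0.02703 = 0.003800 mol; n(NaOH) added = 0.1290 x 0.04905 = 0.006327 mol.
Base is in excess by 0.006327 - 0.003800 = 0.002527 mol in a total volume of 0.07608 L.
[OH^-] = 0.002527/0.07608 = 0.03322 M, so pOH = 1.48 and pH = 14.00 - 1.48 = 12.52.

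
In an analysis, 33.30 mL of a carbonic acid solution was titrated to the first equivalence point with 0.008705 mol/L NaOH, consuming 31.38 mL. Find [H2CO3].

n(NaOH) = 0.008705 x 0.03138 = 0.0002732 mol.
At the first equivalence point, 1 mol OH^- react per mol H2CO3, so n(H2CO3) = 0.0002732 / 1 = 0.0002732 mol.
[H2CO3] = 0.0002732 / 0.03330 L = 0.00820 M.

0.00820 M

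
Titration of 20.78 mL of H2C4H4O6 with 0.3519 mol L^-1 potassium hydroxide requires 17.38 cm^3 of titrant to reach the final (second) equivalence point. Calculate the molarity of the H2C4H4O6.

n(KOH) = 0.3519 x 0.01738 = 0.006116 mol.
At the final (second) equivalence point, 2 mol OH^- react per mol H2C4H4O6, so n(H2C4H4O6) = 0.006116 / 2 = 0.003058 mol.
[H2C4H4O6] = 0.003058 / 0.02078 L = 0.147 M.

0.147 M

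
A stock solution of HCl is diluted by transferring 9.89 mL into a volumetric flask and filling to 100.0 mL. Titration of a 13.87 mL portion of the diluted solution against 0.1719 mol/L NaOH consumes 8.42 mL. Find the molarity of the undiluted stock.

1.06 M

n(NaOH) = 0.1719 x 0.008420 = 0.001447 mol.
n(HCl) in the aliquot = 0.001447 mol.
[diluted HCl] = 0.001447 / 0.01387 = 0.1044 M.
Dilution factor = 100.0/9.890 = 10.11, so [stock] = 0.1044 x 10.11 = 1.06 M.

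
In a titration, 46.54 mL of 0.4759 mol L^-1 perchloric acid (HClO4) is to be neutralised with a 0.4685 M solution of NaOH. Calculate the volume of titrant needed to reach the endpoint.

47.3 mL

n(HClO4) = 0.4759 mol/L x 0.04654 L = 0.02215 mol.
At equivalence n(NaOH) = n(HClO4) = 0.02215 mol.
V(NaOH) = 0.02215 / 0.4685 = 0.04728 L = 47.3 mL.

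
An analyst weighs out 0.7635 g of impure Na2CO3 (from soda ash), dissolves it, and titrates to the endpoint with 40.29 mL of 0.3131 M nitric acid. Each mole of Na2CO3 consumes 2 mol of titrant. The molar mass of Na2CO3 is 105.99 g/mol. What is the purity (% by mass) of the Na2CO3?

87.6%

n(HNO3) = 0.3131 x 0.04029 = 0.01261 mol.
n(Na2CO3) = 0.01261 / 2 = 0.006307 mol.
mass of Na2CO3 = 0.006307 x 105.99 = 0.6685 g.
% purity = 0.6685 / 0.7635 x 100 = 87.6%.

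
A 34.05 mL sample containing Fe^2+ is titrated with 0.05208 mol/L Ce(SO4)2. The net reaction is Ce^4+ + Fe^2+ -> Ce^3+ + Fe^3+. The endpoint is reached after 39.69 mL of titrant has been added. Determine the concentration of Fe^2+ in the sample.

n(Ce(SO4)2) = 0.05208 x 0.03969 = 0.002067 mol.
From the balanced equation, 1 mol Ce(SO4)2 reacts with 1 mol Fe^2+, so n(Fe^2+) = 0.002067 x 1/1 = 0.002067 mol.
[Fe^2+] = 0.002067 / 0.03405 L = 0.0607 M.

0.0607 M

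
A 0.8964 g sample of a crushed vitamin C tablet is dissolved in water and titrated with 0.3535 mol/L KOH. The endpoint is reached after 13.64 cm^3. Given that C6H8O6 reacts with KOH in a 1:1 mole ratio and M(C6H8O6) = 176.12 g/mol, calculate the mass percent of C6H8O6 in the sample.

94.7%

n(KOH) = 0.3535 x 0.01364 = 0.004822 mol.
n(C6H8O6) = 0.004822 / 1 = 0.004822 mol.
mass of C6H8O6 = 0.004822 x 176.12 = 0.8492 g.
% purity = 0.8492 / 0.8964 x 100 = 94.7%.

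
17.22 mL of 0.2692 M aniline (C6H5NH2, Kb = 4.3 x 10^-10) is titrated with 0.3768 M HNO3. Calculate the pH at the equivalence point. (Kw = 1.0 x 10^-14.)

2.72

n(C6H5NH2) = 0.2692 x 0.01722 = 0.004636 mol; V(HNO3) at equivalence = 0.004636/0.3768 = 0.01230 L.
At equivalence the base is fully converted to C6H5NH3+; total volume = 0.02952 L, so [C6H5NH3+] = 0.004636/0.02952 = 0.1570 M.
Ka(C6H5NH3+) = Kw/Kb = 1.0e-14 / 4.3 x 10^-10 = 2.33e-5.
[H^+] = sqrt(Ka x [C6H5NH3+]) = sqrt(2.33e-5 x 0.1570) = 0.00191 M.
pH = -log(0.00191) = 2.72.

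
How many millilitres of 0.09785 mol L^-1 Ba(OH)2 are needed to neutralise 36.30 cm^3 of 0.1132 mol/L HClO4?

n(HClO4) = 0.1132 mol/L x 0.03630 L = 0.004109 mol.
The neutralisation is 2 HClO4 : 1 Ba(OH)2, so n(Ba(OH)2) = 0.004109 x 1/2 = 0.002055 mol.
V(Ba(OH)2) = 0.002055 / 0.09785 = 0.02100 L = 21.0 mL.

21.0 mL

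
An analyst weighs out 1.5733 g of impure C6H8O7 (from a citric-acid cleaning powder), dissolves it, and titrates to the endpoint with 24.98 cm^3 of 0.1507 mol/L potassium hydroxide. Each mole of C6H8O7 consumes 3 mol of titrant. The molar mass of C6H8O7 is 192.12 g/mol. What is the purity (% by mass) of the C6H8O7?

n(KOH) = 0.1507 x 0.02498 = 0.003764 mol.
n(C6H8O7) = 0.003764 / 3 = 0.001255 mol.
mass of C6H8O7 = 0.001255 x 192.12 = 0.2411 g.
% purity = 0.2411 / 1.5733 x 100 = 15.3%.

15.3%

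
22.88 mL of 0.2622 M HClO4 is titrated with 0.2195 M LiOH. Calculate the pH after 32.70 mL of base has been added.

n(acid) = 0.2622 x 0.02288 = 0.005999 mol; n(LiOH) added = 0.2195 x 0.03270 = 0.007178 mol.
Base is in excess by 0.007178 - 0.005999 = 0.001179 mol in a total volume of 0.05558 L.
[OH^-] = 0.001179/0.05558 = 0.02120 M, so pOH = 1.67 and pH = 14.00 - 1.67 = 12.33.

12.33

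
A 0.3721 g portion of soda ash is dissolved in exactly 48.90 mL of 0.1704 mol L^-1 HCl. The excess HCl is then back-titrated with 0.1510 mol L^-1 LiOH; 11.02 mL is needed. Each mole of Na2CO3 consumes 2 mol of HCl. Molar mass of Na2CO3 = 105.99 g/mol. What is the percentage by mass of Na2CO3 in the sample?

95.0%

Total n(HCl) added = 0.1704 x 0.04890 = 0.008333 mol.
n(LiOH) used = 0.1510 x 0.01102 = 0.001664 mol, which equals the excess n(HCl).
So n(HCl) consumed by the sample = 0.008333 - 0.001664 = 0.006669 mol.
n(Na2CO3) = 0.006669 / 2 = 0.003334 mol.
mass Na2CO3 = 0.003334 x 105.99 = 0.3534 g, so %Na2CO3 = 0.3534/0.3721 x 100 = 95.0%.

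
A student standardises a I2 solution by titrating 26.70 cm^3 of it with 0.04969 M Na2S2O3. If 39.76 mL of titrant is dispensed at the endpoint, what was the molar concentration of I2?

0.0370 M

n(Na2S2O3) = 0.04969 x 0.03976 = 0.001976 mol.
From the balanced equation, 2 mol Na2S2O3 reacts with 1 mol I2, so n(I2) = 0.001976 x 1/2 = 0.0009878 mol.
[I2] = 0.0009878 / 0.02670 L = 0.0370 M.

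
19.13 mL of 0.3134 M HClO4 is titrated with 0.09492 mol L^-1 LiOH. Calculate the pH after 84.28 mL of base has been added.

n(acid) = 0.3134 x 0.01913 = 0.005995 mol; n(LiOH) added = 0.09492 x 0.08428 = 0.008000 mol.
Base is in excess by 0.008000 - 0.005995 = 0.002005 mol in a total volume of 0.1034 L.
[OH^-] = 0.002005/0.1034 = 0.01938 M, so pOH = 1.71 and pH = 14.00 - 1.71 = 12.29.

12.29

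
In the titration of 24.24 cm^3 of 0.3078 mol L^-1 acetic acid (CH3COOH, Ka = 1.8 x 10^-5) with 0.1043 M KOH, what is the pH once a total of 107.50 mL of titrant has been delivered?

n(acid) = 0.3078 x 0.02424 = 0.007461 mol; n(KOH) added = 0.1043 x 0.1075 = 0.01121 mol.
Base is in excess by 0.01121 - 0.007461 = 0.003751 mol in a total volume of 0.1317 L.
[OH^-] = 0.003751/0.1317 = 0.02847 M, so pOH = 1.55 and pH = 14.00 - 1.55 = 12.45.

12.45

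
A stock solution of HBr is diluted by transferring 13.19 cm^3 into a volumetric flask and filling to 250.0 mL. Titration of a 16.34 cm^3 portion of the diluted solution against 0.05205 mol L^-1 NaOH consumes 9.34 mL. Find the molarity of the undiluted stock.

0.564 M

n(NaOH) = 0.05205 x 0.009340 = 0.0004861 mol.
n(HBr) in the aliquot = 0.0004861 mol.
[diluted HBr] = 0.0004861 / 0.01634 = 0.02975 M.
Dilution factor = 250.0/13.19 = 18.95, so [stock] = 0.02975 x 18.95 = 0.564 M.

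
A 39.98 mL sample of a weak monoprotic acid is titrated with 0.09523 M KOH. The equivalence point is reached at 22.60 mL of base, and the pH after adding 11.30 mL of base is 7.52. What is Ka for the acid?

3.0 x 10^-8

11.30 mL is half of the equivalence volume, so this is the half-equivalence point where [HA] = [A^-].
At half-equivalence pH = pKa, so pKa = 7.52.
Ka = 10^(-7.52) = 3.0 x 10^-8.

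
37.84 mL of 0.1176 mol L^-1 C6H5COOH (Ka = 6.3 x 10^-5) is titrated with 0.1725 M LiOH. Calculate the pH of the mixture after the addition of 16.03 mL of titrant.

4.42

Initial n(C6H5COOH) = 0.1176 x 0.03784 = 0.004450 mol.
n(LiOH) added = 0.1725 x 0.01603 = 0.002765 mol, converting that many moles of C6H5COOH to C6H5COO-.
Remaining n(C6H5COOH) = 0.001685 mol; n(C6H5COO-) = 0.002765 mol.
By Henderson-Hasselbalch, pH = pKa + log([A^-]/[HA]) = 4.20 + log(0.002765/0.001685) = 4.20 + (+0.22) = 4.42.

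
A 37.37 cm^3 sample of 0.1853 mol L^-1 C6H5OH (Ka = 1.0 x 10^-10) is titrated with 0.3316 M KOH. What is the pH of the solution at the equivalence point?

n(C6H5OH) = 0.1853 x 0.03737 = 0.006925 mol; V(KOH) at equivalence = 0.006925/0.3316 = 0.02088 L.
At equivalence all the acid is converted to C6H5O-; total volume = 0.03737 + 0.02088 = 0.05825 L, so [C6H5O-] = 0.006925/0.05825 = 0.1189 M.
Kb = Kw/Ka = 1.0e-14 / 1.0 x 10^-10 = 0.000100.
[OH^-] = sqrt(Kb x [C6H5O-]) = sqrt(0.000100 x 0.1189) = 0.00345 M.
pOH = 2.46, so pH = 14.00 - 2.46 = 11.54.

11.54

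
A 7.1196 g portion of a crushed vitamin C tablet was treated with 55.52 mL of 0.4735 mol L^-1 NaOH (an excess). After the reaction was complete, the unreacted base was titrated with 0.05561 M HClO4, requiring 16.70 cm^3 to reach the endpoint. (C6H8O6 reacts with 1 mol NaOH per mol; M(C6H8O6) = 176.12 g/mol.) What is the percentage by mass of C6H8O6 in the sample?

62.7%

Total n(NaOH) added = 0.4735 x 0.05552 = 0.02629 mol.
n(HClO4) used = 0.05561 x 0.01670 = 0.0009287 mol, which equals the excess n(NaOH).
So n(NaOH) consumed by the sample = 0.02629 - 0.0009287 = 0.02536 mol.
n(C6H8O6) = 0.02536 / 1 = 0.02536 mol.
mass C6H8O6 = 0.02536 x 176.12 = 4.466 g, so %C6H8O6 = 4.466/7.1196 x 100 = 62.7%.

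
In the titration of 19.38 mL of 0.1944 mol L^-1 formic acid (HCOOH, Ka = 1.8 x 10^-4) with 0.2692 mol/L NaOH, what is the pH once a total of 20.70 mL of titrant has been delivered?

12.65

n(acid) = 0.1944 x 0.01938 = 0.003767 mol; n(NaOH) added = 0.2692 x 0.02070 = 0.005572 mol.
Base is in excess by 0.005572 - 0.003767 = 0.001805 mol in a total volume of 0.04008 L.
[OH^-] = 0.001805/0.04008 = 0.04503 M, so pOH = 1.35 and pH = 14.00 - 1.35 = 12.65.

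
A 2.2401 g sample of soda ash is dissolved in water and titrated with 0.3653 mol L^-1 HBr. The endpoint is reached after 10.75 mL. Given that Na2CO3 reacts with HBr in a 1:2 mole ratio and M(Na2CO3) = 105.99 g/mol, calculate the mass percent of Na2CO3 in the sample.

n(HBr) = 0.3653 x 0.01075 = 0.003927 mol.
n(Na2CO3) = 0.003927 / 2 = 0.001963 mol.
mass of Na2CO3 = 0.001963 x 105.99 = 0.2081 g.
% purity = 0.2081 / 2.2401 x 100 = 9.29%.

9.29%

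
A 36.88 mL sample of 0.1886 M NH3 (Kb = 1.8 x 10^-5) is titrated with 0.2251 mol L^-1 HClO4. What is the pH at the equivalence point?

5.12

n(NH3) = 0.1886 x 0.03688 = 0.006956 mol; V(HClO4) at equivalence = 0.006956/0.2251 = 0.03090 L.
At equivalence the base is fully converted to NH4+; total volume = 0.06778 L, so [NH4+] = 0.006956/0.06778 = 0.1026 M.
Ka(NH4+) = Kw/Kb = 1.0e-14 / 1.8 x 10^-5 = 5.56e-10.
[H^+] = sqrt(Ka x [NH4+]) = sqrt(5.56e-10 x 0.1026) = 7.55e-6 M.
pH = -log(7.55e-6) = 5.12.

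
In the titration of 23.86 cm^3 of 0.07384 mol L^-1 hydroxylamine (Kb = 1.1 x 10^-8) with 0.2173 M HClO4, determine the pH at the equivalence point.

3.65

n(NH2OH) = 0.07384 x 0.02386 = 0.001762 mol; V(HClO4) at equivalence = 0.001762/0.2173 = 0.008108 L.
At equivalence the base is fully converted to NH3OH+; total volume = 0.03197 L, so [NH3OH+] = 0.001762/0.03197 = 0.05511 M.
Ka(NH3OH+) = Kw/Kb = 1.0e-14 / 1.1 x 10^-8 = 9.09e-7.
[H^+] = sqrt(Ka x [NH3OH+]) = sqrt(9.09e-7 x 0.05511) = 0.000224 M.
pH = -log(0.000224) = 3.65.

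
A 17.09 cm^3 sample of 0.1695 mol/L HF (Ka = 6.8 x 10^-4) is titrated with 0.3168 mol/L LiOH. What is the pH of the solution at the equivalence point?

n(HF) = 0.1695 x 0.01709 = 0.002897 mol; V(LiOH) at equivalence = 0.002897/0.3168 = 0.009144 L.
At equivalence all the acid is converted to F-; total volume = 0.01709 + 0.009144 = 0.02623 L, so [F-] = 0.002897/0.02623 = 0.1104 M.
Kb = Kw/Ka = 1.0e-14 / 6.8 x 10^-4 = 1.47e-11.
[OH^-] = sqrt(Kb x [F-]) = sqrt(1.47e-11 x 0.1104) = 1.27e-6 M.
pOH = 5.89, so pH = 14.00 - 5.89 = 8.11.

8.11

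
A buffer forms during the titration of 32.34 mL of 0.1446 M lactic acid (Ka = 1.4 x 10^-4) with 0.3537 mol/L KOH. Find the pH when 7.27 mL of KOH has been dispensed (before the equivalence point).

3.94

Initial n(HC3H5O3) = 0.1446 x 0.03234 = 0.004676 mol.
n(KOH) added = 0.3537 x 0.007270 = 0.002571 mol, converting that many moles of HC3H5O3 to C3H5O3-.
Remaining n(HC3H5O3) = 0.002105 mol; n(C3H5O3-) = 0.002571 mol.
By Henderson-Hasselbalch, pH = pKa + log([A^-]/[HA]) = 3.85 + log(0.002571/0.002105) = 3.85 + (+0.09) = 3.94.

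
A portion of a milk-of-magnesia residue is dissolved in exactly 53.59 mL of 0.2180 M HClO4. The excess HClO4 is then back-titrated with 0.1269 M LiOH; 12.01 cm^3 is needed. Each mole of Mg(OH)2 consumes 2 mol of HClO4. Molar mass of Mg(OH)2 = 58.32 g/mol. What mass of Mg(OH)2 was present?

Total n(HClO4) added = 0.2180 x 0.05359 = 0.01168 mol.
n(LiOH) used = 0.1269 x 0.01201 = 0.001524 mol, which equals the excess n(HClO4).
So n(HClO4) consumed by the sample = 0.01168 - 0.001524 = 0.01016 mol.
n(Mg(OH)2) = 0.01016 / 2 = 0.005079 mol.
mass = 0.005079 mol x 58.32 g/mol = 0.296 g.

0.296 g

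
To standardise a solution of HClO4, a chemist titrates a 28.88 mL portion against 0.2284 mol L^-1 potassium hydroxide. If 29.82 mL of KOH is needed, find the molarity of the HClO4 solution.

0.236 M

n(KOH) delivered = 0.2284 x 0.02982 = 0.006811 mol.
For a 1:1 reaction, n(HClO4) = 0.006811 mol.
[HClO4] = 0.006811 mol / 0.02888 L = 0.236 M.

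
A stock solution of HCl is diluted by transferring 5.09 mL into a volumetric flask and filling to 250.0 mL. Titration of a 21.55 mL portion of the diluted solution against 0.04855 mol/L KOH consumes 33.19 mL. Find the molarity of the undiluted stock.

3.67 M

n(KOH) = 0.04855 x 0.03319 = 0.001611 mol.
n(HCl) in the aliquot = 0.001611 mol.
[diluted HCl] = 0.001611 / 0.02155 = 0.07477 M.
Dilution factor = 250.0/5.090 = 49.12, so [stock] = 0.07477 x 49.12 = 3.67 M.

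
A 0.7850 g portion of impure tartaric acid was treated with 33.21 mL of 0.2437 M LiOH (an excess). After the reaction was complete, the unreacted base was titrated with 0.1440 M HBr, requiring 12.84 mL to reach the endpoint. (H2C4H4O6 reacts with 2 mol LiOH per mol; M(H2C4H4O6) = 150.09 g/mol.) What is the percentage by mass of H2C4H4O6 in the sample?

Total n(LiOH) added = 0.2437 x 0.03321 = 0.008093 mol.
n(HBr) used = 0.1440 x 0.01284 = 0.001849 mol, which equals the excess n(LiOH).
So n(LiOH) consumed by the sample = 0.008093 - 0.001849 = 0.006244 mol.
n(H2C4H4O6) = 0.006244 / 2 = 0.003122 mol.
mass H2C4H4O6 = 0.003122 x 150.09 = 0.4686 g, so %H2C4H4O6 = 0.4686/0.7850 x 100 = 59.7%.

59.7%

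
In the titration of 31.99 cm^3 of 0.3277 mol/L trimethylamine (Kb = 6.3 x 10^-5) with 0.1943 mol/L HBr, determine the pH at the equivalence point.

n((CH3)3N) = 0.3277 x 0.03199 = 0.01048 mol; V(HBr) at equivalence = 0.01048/0.1943 = 0.05395 L.
At equivalence the base is fully converted to (CH3)3NH+; total volume = 0.08594 L, so [(CH3)3NH+] = 0.01048/0.08594 = 0.1220 M.
Ka((CH3)3NH+) = Kw/Kb = 1.0e-14 / 6.3 x 10^-5 = 1.59e-10.
[H^+] = sqrt(Ka x [(CH3)3NH+]) = sqrt(1.59e-10 x 0.1220) = 4.40e-6 M.
pH = -log(4.40e-6) = 5.36.

5.36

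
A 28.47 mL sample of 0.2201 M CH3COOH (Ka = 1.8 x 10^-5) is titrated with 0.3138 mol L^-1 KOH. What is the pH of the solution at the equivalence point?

n(CH3COOH) = 0.2201 x 0.02847 = 0.006266 mol; V(KOH) at equivalence = 0.006266/0.3138 = 0.01997 L.
At equivalence all the acid is converted to CH3COO-; total volume = 0.02847 + 0.01997 = 0.04844 L, so [CH3COO-] = 0.006266/0.04844 = 0.1294 M.
Kb = Kw/Ka = 1.0e-14 / 1.8 x 10^-5 = 5.56e-10.
[OH^-] = sqrt(Kb x [CH3COO-]) = sqrt(5.56e-10 x 0.1294) = 8.48e-6 M.
pOH = 5.07, so pH = 14.00 - 5.07 = 8.93.

8.93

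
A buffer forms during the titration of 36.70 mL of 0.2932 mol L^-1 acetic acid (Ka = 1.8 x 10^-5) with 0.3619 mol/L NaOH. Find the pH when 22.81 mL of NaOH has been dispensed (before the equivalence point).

Initial n(CH3COOH) = 0.2932 x 0.03670 = 0.01076 mol.
n(NaOH) added = 0.3619 x 0.02281 = 0.008255 mol, converting that many moles of CH3COOH to CH3COO-.
Remaining n(CH3COOH) = 0.002506 mol; n(CH3COO-) = 0.008255 mol.
By Henderson-Hasselbalch, pH = pKa + log([A^-]/[HA]) = 4.74 + log(0.008255/0.002506) = 4.74 + (+0.52) = 5.26.

5.26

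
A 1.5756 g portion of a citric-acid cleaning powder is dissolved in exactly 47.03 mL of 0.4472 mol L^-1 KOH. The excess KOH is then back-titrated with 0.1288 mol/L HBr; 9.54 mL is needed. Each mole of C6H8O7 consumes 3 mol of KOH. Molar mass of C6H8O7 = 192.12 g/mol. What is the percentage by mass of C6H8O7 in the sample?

80.5%

Total n(KOH) added = 0.4472 x 0.04703 = 0.02103 mol.
n(HBr) used = 0.1288 x 0.009540 = 0.001229 mol, which equals the excess n(KOH).
So n(KOH) consumed by the sample = 0.02103 - 0.001229 = 0.01980 mol.
n(C6H8O7) = 0.01980 / 3 = 0.006601 mol.
mass C6H8O7 = 0.006601 x 192.12 = 1.268 g, so %C6H8O7 = 1.268/1.5756 x 100 = 80.5%.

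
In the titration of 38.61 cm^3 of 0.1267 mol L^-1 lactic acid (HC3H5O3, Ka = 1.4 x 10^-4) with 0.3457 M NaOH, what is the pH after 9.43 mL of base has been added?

4.15

Initial n(HC3H5O3) = 0.1267 x 0.03861 = 0.004892 mol.
n(NaOH) added = 0.3457 x 0.009430 = 0.003260 mol, converting that many moles of HC3H5O3 to C3H5O3-.
Remaining n(HC3H5O3) = 0.001632 mol; n(C3H5O3-) = 0.003260 mol.
By Henderson-Hasselbalch, pH = pKa + log([A^-]/[HA]) = 3.85 + log(0.003260/0.001632) = 3.85 + (+0.30) = 4.15.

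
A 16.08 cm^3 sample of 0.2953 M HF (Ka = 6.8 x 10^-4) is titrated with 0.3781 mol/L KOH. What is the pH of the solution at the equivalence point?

8.19

n(HF) = 0.2953 x 0.01608 = 0.004748 mol; V(KOH) at equivalence = 0.004748/0.3781 = 0.01256 L.
At equivalence all the acid is converted to F-; total volume = 0.01608 + 0.01256 = 0.02864 L, so [F-] = 0.004748/0.02864 = 0.1658 M.
Kb = Kw/Ka = 1.0e-14 / 6.8 x 10^-4 = 1.47e-11.
[OH^-] = sqrt(Kb x [F-]) = sqrt(1.47e-11 x 0.1658) = 1.56e-6 M.
pOH = 5.81, so pH = 14.00 - 5.81 = 8.19.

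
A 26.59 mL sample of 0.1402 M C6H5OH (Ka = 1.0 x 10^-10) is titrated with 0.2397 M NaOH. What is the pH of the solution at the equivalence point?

11.47

n(C6H5OH) = 0.1402 x 0.02659 = 0.003728 mol; V(NaOH) at equivalence = 0.003728/0.2397 = 0.01555 L.
At equivalence all the acid is converted to C6H5O-; total volume = 0.02659 + 0.01555 = 0.04214 L, so [C6H5O-] = 0.003728/0.04214 = 0.08846 M.
Kb = Kw/Ka = 1.0e-14 / 1.0 x 10^-10 = 0.000100.
[OH^-] = sqrt(Kb x [C6H5O-]) = sqrt(0.000100 x 0.08846) = 0.00297 M.
pOH = 2.53, so pH = 14.00 - 2.53 = 11.47.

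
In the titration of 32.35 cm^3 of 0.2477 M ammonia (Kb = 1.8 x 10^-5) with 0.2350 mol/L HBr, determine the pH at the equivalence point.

n(NH3) = 0.2477 x 0.03235 = 0.008013 mol; V(HBr) at equivalence = 0.008013/0.2350 = 0.03410 L.
At equivalence the base is fully converted to NH4+; total volume = 0.06645 L, so [NH4+] = 0.008013/0.06645 = 0.1206 M.
Ka(NH4+) = Kw/Kb = 1.0e-14 / 1.8 x 10^-5 = 5.56e-10.
[H^+] = sqrt(Ka x [NH4+]) = sqrt(5.56e-10 x 0.1206) = 8.19e-6 M.
pH = -log(8.19e-6) = 5.09.

5.09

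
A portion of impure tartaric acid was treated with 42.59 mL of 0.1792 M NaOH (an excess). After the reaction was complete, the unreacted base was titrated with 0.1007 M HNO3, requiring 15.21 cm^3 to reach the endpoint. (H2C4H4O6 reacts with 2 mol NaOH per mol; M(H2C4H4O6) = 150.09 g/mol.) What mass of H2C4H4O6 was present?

Total n(NaOH) added = 0.1792 x 0.04259 = 0.007632 mol.
n(HNO3) used = 0.1007 x 0.01521 = 0.001532 mol, which equals the excess n(NaOH).
So n(NaOH) consumed by the sample = 0.007632 - 0.001532 = 0.006100 mol.
n(H2C4H4O6) = 0.006100 / 2 = 0.003050 mol.
mass = 0.003050 mol x 150.09 g/mol = 0.458 g.

0.458 g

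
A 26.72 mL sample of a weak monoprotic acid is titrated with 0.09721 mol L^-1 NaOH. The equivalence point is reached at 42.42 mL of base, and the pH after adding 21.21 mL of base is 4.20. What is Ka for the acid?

6.3 x 10^-5

21.21 mL is half of the equivalence volume, so this is the half-equivalence point where [HA] = [A^-].
At half-equivalence pH = pKa, so pKa = 4.20.
Ka = 10^(-4.20) = 6.3 x 10^-5.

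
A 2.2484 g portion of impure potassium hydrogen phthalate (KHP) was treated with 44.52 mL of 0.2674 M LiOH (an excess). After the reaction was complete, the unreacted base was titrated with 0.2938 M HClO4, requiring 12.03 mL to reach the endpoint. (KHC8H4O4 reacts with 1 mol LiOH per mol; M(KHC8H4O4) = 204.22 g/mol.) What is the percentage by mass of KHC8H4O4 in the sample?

76.0%

Total n(LiOH) added = 0.2674 x 0.04452 = 0.01190 mol.
n(HClO4) used = 0.2938 x 0.01203 = 0.003534 mol, which equals the excess n(LiOH).
So n(LiOH) consumed by the sample = 0.01190 - 0.003534 = 0.008370 mol.
n(KHC8H4O4) = 0.008370 / 1 = 0.008370 mol.
mass KHC8H4O4 = 0.008370 x 204.22 = 1.709 g, so %KHC8H4O4 = 1.709/2.2484 x 100 = 76.0%.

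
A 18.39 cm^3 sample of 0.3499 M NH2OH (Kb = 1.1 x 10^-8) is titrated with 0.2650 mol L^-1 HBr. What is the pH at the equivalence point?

n(NH2OH) = 0.3499 x 0.01839 = 0.006435 mol; V(HBr) at equivalence = 0.006435/0.2650 = 0.02428 L.
At equivalence the base is fully converted to NH3OH+; total volume = 0.04267 L, so [NH3OH+] = 0.006435/0.04267 = 0.1508 M.
Ka(NH3OH+) = Kw/Kb = 1.0e-14 / 1.1 x 10^-8 = 9.09e-7.
[H^+] = sqrt(Ka x [NH3OH+]) = sqrt(9.09e-7 x 0.1508) = 0.000370 M.
pH = -log(0.000370) = 3.43.

3.43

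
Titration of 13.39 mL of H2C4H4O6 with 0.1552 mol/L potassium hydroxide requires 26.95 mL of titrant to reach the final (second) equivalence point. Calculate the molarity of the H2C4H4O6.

n(KOH) = 0.1552 x 0.02695 = 0.004183 mol.
At the final (second) equivalence point, 2 mol OH^- react per mol H2C4H4O6, so n(H2C4H4O6) = 0.004183 / 2 = 0.002091 mol.
[H2C4H4O6] = 0.002091 / 0.01339 L = 0.156 M.

0.156 M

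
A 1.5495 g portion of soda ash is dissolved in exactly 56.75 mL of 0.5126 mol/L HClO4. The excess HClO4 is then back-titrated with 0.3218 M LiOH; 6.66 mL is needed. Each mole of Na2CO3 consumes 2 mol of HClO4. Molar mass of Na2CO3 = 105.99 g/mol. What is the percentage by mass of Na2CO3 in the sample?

Total n(HClO4) added = 0.5126 x 0.05675 = 0.02909 mol.
n(LiOH) used = 0.3218 x 0.006660 = 0.002143 mol, which equals the excess n(HClO4).
So n(HClO4) consumed by the sample = 0.02909 - 0.002143 = 0.02695 mol.
n(Na2CO3) = 0.02695 / 2 = 0.01347 mol.
mass Na2CO3 = 0.01347 x 105.99 = 1.428 g, so %Na2CO3 = 1.428/1.5495 x 100 = 92.2%.

92.2%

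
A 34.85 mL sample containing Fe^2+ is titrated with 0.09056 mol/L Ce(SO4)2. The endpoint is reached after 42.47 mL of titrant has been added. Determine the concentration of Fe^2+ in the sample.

n(Ce(SO4)2) = 0.09056 x 0.04247 = 0.003846 mol.
From the balanced equation, 1 mol Ce(SO4)2 reacts with 1 mol Fe^2+, so n(Fe^2+) = 0.003846 x 1/1 = 0.003846 mol.
[Fe^2+] = 0.003846 / 0.03485 L = 0.110 M.

0.110 M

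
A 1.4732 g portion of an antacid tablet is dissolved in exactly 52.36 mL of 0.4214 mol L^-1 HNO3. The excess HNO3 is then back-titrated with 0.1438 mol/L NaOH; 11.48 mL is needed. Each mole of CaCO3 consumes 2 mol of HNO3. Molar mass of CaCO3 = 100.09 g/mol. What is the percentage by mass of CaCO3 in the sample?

69.3%

Total n(HNO3) added = 0.4214 x 0.05236 = 0.02206 mol.
n(NaOH) used = 0.1438 x 0.01148 = 0.001651 mol, which equals the excess n(HNO3).
So n(HNO3) consumed by the sample = 0.02206 - 0.001651 = 0.02041 mol.
n(CaCO3) = 0.02041 / 2 = 0.01021 mol.
mass CaCO3 = 0.01021 x 100.09 = 1.022 g, so %CaCO3 = 1.022/1.4732 x 100 = 69.3%.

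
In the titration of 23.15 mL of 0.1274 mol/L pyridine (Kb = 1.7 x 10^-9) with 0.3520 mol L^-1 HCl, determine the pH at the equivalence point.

3.13

n(C5H5N) = 0.1274 x 0.02315 = 0.002949 mol; V(HCl) at equivalence = 0.002949/0.3520 = 0.008379 L.
At equivalence the base is fully converted to C5H5NH+; total volume = 0.03153 L, so [C5H5NH+] = 0.002949/0.03153 = 0.09354 M.
Ka(C5H5NH+) = Kw/Kb = 1.0e-14 / 1.7 x 10^-9 = 5.88e-6.
[H^+] = sqrt(Ka x [C5H5NH+]) = sqrt(5.88e-6 x 0.09354) = 0.000742 M.
pH = -log(0.000742) = 3.13.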